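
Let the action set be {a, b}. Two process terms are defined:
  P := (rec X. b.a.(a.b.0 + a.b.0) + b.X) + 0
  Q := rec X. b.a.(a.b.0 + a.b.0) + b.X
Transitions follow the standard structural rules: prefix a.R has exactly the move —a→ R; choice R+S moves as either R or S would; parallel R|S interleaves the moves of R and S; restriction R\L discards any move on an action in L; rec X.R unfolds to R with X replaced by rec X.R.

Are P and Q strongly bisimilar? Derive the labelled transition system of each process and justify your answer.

bisimilar

LTS(P): 6 reachable states
  s0 = (rec X. b.a.(a.b.0 + a.b.0) + b.X) + 0 has moves --b--▸ s1, --b--▸ s2
  s1 = a.(a.b.0 + a.b.0) has moves --a--▸ s3
  s2 = rec X. b.a.(a.b.0 + a.b.0) + b.X has moves --b--▸ s1, --b--▸ s2
  s3 = a.b.0 + a.b.0 has moves --a--▸ s4
  s4 = b.0 has moves --b--▸ s5
  s5 = 0 has moves deadlocked
LTS(Q): 5 reachable states
  t0 = rec X. b.a.(a.b.0 + a.b.0) + b.X has moves --b--▸ t0, --b--▸ t1
  t1 = a.(a.b.0 + a.b.0) has moves --a--▸ t2
  t2 = a.b.0 + a.b.0 has moves --a--▸ t3
  t3 = b.0 has moves --b--▸ t4
  t4 = 0 has moves deadlocked
Coarsest stable partition (strong bisimilarity classes):
  B0 = {s0, s2, t0}
  B1 = {s1, t1}
  B2 = {s3, t2}
  B3 = {s4, t3}
  B4 = {s5, t4}
s0 ∈ B0, t0 ∈ B0 → same block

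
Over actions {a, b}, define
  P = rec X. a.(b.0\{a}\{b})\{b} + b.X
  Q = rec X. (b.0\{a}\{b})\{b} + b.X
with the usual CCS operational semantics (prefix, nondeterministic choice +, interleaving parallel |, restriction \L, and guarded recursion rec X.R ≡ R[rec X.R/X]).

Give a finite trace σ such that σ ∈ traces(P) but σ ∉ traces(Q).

P's transition system — 2 states:
  s0 = rec X. a.(b.0\{a}\{b})\{b} + b.X :: -a-> s1, -b-> s0
  s1 = (b.0\{a}\{b})\{b} :: ∅
Q's transition system — 1 states:
  t0 = rec X. (b.0\{a}\{b})\{b} + b.X :: -b-> t0
Trace ⟨a⟩ through P, begin at {s0}:
  step 1 (a): {s1}
  P completes σ.
Trace ⟨a⟩ through Q, begin at {t0}:
  step 1 (a): no successor for Q

a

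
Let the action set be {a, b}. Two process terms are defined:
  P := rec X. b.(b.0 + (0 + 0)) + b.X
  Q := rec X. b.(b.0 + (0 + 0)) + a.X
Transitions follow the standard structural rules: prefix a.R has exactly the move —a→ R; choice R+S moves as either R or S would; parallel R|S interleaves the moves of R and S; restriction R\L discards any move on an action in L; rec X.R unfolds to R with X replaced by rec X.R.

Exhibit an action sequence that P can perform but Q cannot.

P's transition system — 3 states:
  m0 = rec X. b.(b.0 + (0 + 0)) + b.X has moves --b--▸ m0, --b--▸ m1
  m1 = b.0 + (0 + 0) has moves --b--▸ m2
  m2 = 0 has moves (no moves)
Q's transition system — 3 states:
  n0 = rec X. b.(b.0 + (0 + 0)) + a.X has moves --a--▸ n0, --b--▸ n1
  n1 = b.0 + (0 + 0) has moves --b--▸ n2
  n2 = 0 has moves (no moves)
Trace ⟨bbb⟩ through P, begin at {m0}:
  [1] b ⇒ {m0, m1}
  [2] b ⇒ {m0, m1, m2}
  [3] b ⇒ {m0, m1, m2}
  ✓ P
Trace ⟨bbb⟩ through Q, begin at {n0}:
  [1] b ⇒ {n1}
  [2] b ⇒ {n2}
  [3] b ⇒ no successor for Q

bbb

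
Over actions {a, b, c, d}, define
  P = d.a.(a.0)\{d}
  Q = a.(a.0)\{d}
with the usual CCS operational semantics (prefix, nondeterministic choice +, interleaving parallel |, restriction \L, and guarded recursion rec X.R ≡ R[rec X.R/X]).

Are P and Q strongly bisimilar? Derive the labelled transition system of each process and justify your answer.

P ≁ Q

LTS(P): 4 reachable states
  p0 = d.a.(a.0)\{d} :: ··d··> p1
  p1 = a.(a.0)\{d} :: ··a··> p2
  p2 = (a.0)\{d} :: ··a··> p3
  p3 = 0\{d} :: ∅
LTS(Q): 3 reachable states
  q0 = a.(a.0)\{d} :: ··a··> q1
  q1 = (a.0)\{d} :: ··a··> q2
  q2 = 0\{d} :: ∅
Partition-refinement fixed point:
  B0 = {p0}
  B1 = {p1, q0}
  B2 = {p2, q1}
  B3 = {p3, q2}
p0 ∈ B0, q0 ∈ B1 → different blocks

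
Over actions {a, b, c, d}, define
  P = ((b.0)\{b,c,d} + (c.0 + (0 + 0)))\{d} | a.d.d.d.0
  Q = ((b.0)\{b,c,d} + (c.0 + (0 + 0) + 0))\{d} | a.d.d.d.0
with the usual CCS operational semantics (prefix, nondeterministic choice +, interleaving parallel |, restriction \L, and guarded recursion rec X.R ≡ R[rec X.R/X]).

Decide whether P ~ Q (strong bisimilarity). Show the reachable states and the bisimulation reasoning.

LTS(P): 10 reachable states
  s0 = ((b.0)\{b,c,d} + (c.0 + (0 + 0)))\{d} | a.d.d.d.0 → —a→ s1, —c→ s2
  s1 = ((b.0)\{b,c,d} + (c.0 + (0 + 0)))\{d} | d.d.d.0 → —c→ s3, —d→ s4
  s2 = 0\{d} | a.d.d.d.0 → —a→ s3
  s3 = 0\{d} | d.d.d.0 → —d→ s5
  s4 = ((b.0)\{b,c,d} + (c.0 + (0 + 0)))\{d} | d.d.0 → —c→ s5, —d→ s6
  s5 = 0\{d} | d.d.0 → —d→ s7
  s6 = ((b.0)\{b,c,d} + (c.0 + (0 + 0)))\{d} | d.0 → —c→ s7, —d→ s8
  s7 = 0\{d} | d.0 → —d→ s9
  s8 = ((b.0)\{b,c,d} + (c.0 + (0 + 0)))\{d} | 0 → —c→ s9
  s9 = 0\{d} | 0 → deadlocked
LTS(Q): 10 reachable states
  t0 = ((b.0)\{b,c,d} + (c.0 + (0 + 0) + 0))\{d} | a.d.d.d.0 → —a→ t1, —c→ t2
  t1 = ((b.0)\{b,c,d} + (c.0 + (0 + 0) + 0))\{d} | d.d.d.0 → —c→ t3, —d→ t4
  t2 = 0\{d} | a.d.d.d.0 → —a→ t3
  t3 = 0\{d} | d.d.d.0 → —d→ t5
  t4 = ((b.0)\{b,c,d} + (c.0 + (0 + 0) + 0))\{d} | d.d.0 → —c→ t5, —d→ t6
  t5 = 0\{d} | d.d.0 → —d→ t7
  t6 = ((b.0)\{b,c,d} + (c.0 + (0 + 0) + 0))\{d} | d.0 → —c→ t7, —d→ t8
  t7 = 0\{d} | d.0 → —d→ t9
  t8 = ((b.0)\{b,c,d} + (c.0 + (0 + 0) + 0))\{d} | 0 → —c→ t9
  t9 = 0\{d} | 0 → deadlocked
Coarsest stable partition (strong bisimilarity classes):
  B0 = {s0, t0}
  B1 = {s1, t1}
  B2 = {s3, t3}
  B3 = {s5, t5}
  B4 = {s7, t7}
  B5 = {s9, t9}
  B6 = {s4, t4}
  B7 = {s6, t6}
  B8 = {s8, t8}
  B9 = {s2, t2}
s0 ∈ B0, t0 ∈ B0 → same block

P ~ Q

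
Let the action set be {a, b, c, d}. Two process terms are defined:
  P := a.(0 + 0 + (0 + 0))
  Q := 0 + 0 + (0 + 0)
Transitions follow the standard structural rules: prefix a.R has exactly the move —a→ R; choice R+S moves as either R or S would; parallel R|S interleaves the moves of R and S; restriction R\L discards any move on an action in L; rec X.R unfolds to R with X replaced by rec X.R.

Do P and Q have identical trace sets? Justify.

traces(P) ≠ traces(Q) — witness ⟨a⟩

Reachable graph of P (2 states):
  s0 = a.(0 + 0 + (0 + 0)) ⊢ ··a··> s1
  s1 = 0 + 0 + (0 + 0) ⊢ ·
Reachable graph of Q (1 states):
  t0 = 0 + 0 + (0 + 0) ⊢ ·
Executing a from P (initial set {s0}):
  step 1 (a): {s1}
  ✓ P
Executing a from Q (initial set {t0}):
  step 1 (a): no successor for Q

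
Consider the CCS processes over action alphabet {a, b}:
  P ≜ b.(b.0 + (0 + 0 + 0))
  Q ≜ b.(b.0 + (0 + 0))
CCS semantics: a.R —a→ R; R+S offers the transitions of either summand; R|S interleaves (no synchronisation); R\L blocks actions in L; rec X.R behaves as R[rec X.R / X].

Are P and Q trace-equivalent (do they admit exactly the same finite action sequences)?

traces(P) = traces(Q)

LTS(P): 3 reachable states
  u0 = b.(b.0 + (0 + 0 + 0)) | --b--▸ u1
  u1 = b.0 + (0 + 0 + 0) | --b--▸ u2
  u2 = 0 | deadlocked
LTS(Q): 3 reachable states
  v0 = b.(b.0 + (0 + 0)) | --b--▸ v1
  v1 = b.0 + (0 + 0) | --b--▸ v2
  v2 = 0 | deadlocked
Partition-refinement fixed point:
  B0 = {u0, v0}
  B1 = {u1, v1}
  B2 = {u2, v2}
u0 ∈ B0, v0 ∈ B0 → same block
Bisimilar ⇒ trace-equivalent.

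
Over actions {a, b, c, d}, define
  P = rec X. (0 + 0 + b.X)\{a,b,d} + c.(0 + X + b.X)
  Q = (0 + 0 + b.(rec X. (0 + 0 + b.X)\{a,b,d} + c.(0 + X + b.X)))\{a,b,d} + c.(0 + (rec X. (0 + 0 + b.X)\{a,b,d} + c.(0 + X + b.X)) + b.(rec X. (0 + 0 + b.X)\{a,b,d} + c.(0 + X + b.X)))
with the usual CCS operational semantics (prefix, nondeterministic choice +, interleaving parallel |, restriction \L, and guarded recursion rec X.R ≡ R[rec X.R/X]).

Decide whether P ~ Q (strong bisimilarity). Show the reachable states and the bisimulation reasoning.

P ~ Q

Reachable graph of P (2 states):
  s0 = rec X. (0 + 0 + b.X)\{a,b,d} + c.(0 + X + b.X) :: -c-> s1
  s1 = 0 + (rec X. (0 + 0 + b.X)\{a,b,d} + c.(0 + X + b.X)) + b.(rec X. (0 + 0 + b.X)\{a,b,d} + c.(0 + X + b.X)) :: -b-> s0, -c-> s1
Reachable graph of Q (3 states):
  t0 = (0 + 0 + b.(rec X. (0 + 0 + b.X)\{a,b,d} + c.(0 + X + b.X)))\{a,b,d} + c.(0 + (rec X. (0 + 0 + b.X)\{a,b,d} + c.(0 + X + b.X)) + b.(rec X. (0 + 0 + b.X)\{a,b,d} + c.(0 + X + b.X))) :: -c-> t1
  t1 = 0 + (rec X. (0 + 0 + b.X)\{a,b,d} + c.(0 + X + b.X)) + b.(rec X. (0 + 0 + b.X)\{a,b,d} + c.(0 + X + b.X)) :: -b-> t2, -c-> t1
  t2 = rec X. (0 + 0 + b.X)\{a,b,d} + c.(0 + X + b.X) :: -c-> t1
Partition-refinement fixed point:
  B0 = {s0, t0, t2}
  B1 = {s1, t1}
s0 ∈ B0, t0 ∈ B0 → same block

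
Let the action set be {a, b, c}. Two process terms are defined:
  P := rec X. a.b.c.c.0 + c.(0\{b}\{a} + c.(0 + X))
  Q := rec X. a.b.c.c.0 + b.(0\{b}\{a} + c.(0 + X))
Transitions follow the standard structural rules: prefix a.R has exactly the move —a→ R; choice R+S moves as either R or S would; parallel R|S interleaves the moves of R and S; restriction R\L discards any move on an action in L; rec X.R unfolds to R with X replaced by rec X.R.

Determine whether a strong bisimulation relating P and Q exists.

P ≁ Q

Reachable graph of P (7 states):
  u0 = rec X. a.b.c.c.0 + c.(0\{b}\{a} + c.(0 + X)) → =a=> u1, =c=> u2
  u1 = b.c.c.0 → =b=> u3
  u2 = 0\{b}\{a} + c.(0 + (rec X. a.b.c.c.0 + c.(0\{b}\{a} + c.(0 + X)))) → =c=> u4
  u3 = c.c.0 → =c=> u5
  u4 = 0 + (rec X. a.b.c.c.0 + c.(0\{b}\{a} + c.(0 + X))) → =a=> u1, =c=> u2
  u5 = c.0 → =c=> u6
  u6 = 0 → ∅
Reachable graph of Q (7 states):
  v0 = rec X. a.b.c.c.0 + b.(0\{b}\{a} + c.(0 + X)) → =a=> v1, =b=> v2
  v1 = b.c.c.0 → =b=> v3
  v2 = 0\{b}\{a} + c.(0 + (rec X. a.b.c.c.0 + b.(0\{b}\{a} + c.(0 + X)))) → =c=> v4
  v3 = c.c.0 → =c=> v5
  v4 = 0 + (rec X. a.b.c.c.0 + b.(0\{b}\{a} + c.(0 + X))) → =a=> v1, =b=> v2
  v5 = c.0 → =c=> v6
  v6 = 0 → ∅
Coarsest stable partition (strong bisimilarity classes):
  B0 = {u0, u4}
  B1 = {u1, v1}
  B2 = {u3, v3}
  B3 = {u5, v5}
  B4 = {u6, v6}
  B5 = {u2}
  B6 = {v0, v4}
  B7 = {v2}
u0 ∈ B0, v0 ∈ B6 → different blocks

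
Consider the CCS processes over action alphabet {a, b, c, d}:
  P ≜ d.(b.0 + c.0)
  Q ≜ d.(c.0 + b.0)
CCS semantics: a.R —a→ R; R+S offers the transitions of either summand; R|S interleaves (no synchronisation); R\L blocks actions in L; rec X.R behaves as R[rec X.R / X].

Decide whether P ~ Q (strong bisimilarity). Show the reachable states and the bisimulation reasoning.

Reachable graph of P (3 states):
  u0 = d.(b.0 + c.0) ⊢ --d--▸ u1
  u1 = b.0 + c.0 ⊢ --b--▸ u2, --c--▸ u2
  u2 = 0 ⊢ ∅
Reachable graph of Q (3 states):
  v0 = d.(c.0 + b.0) ⊢ --d--▸ v1
  v1 = c.0 + b.0 ⊢ --b--▸ v2, --c--▸ v2
  v2 = 0 ⊢ ∅
Coarsest stable partition (strong bisimilarity classes):
  B0 = {u0, v0}
  B1 = {u1, v1}
  B2 = {u2, v2}
u0 ∈ B0, v0 ∈ B0 → same block

YES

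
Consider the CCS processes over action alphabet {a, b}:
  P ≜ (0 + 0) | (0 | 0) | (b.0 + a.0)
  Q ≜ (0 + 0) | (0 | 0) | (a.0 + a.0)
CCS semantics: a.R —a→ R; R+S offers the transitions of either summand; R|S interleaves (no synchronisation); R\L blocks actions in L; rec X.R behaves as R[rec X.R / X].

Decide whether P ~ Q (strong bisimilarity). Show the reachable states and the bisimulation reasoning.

not bisimilar

Reachable graph of P (2 states):
  p0 = (0 + 0) | (0 | 0) | (b.0 + a.0) → —a→ p1, —b→ p1
  p1 = (0 + 0) | (0 | 0) | 0 → (no moves)
Reachable graph of Q (2 states):
  q0 = (0 + 0) | (0 | 0) | (a.0 + a.0) → —a→ q1
  q1 = (0 + 0) | (0 | 0) | 0 → (no moves)
Bisimilarity quotient blocks:
  B0 = {p0}
  B1 = {p1, q1}
  B2 = {q0}
p0 ∈ B0, q0 ∈ B2 → different blocks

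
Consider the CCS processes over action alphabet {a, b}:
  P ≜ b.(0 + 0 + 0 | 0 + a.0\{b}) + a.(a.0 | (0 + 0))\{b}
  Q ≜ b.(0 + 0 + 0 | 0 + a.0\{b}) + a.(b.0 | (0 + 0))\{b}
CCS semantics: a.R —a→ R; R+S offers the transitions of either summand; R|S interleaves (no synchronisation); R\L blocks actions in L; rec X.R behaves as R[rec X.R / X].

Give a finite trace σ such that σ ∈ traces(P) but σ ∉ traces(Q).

P's transition system — 5 states:
  p0 = b.(0 + 0 + 0 | 0 + a.0\{b}) + a.(a.0 | (0 + 0))\{b} → -a-> p1, -b-> p2
  p1 = (a.0 | (0 + 0))\{b} → -a-> p3
  p2 = 0 + 0 + 0 | 0 + a.0\{b} → -a-> p4
  p3 = (0 | (0 + 0))\{b} → ∅
  p4 = 0\{b} → ∅
Q's transition system — 4 states:
  q0 = b.(0 + 0 + 0 | 0 + a.0\{b}) + a.(b.0 | (0 + 0))\{b} → -a-> q1, -b-> q2
  q1 = (b.0 | (0 + 0))\{b} → ∅
  q2 = 0 + 0 + 0 | 0 + a.0\{b} → -a-> q3
  q3 = 0\{b} → ∅
Executing aa from P (initial set {p0}):
  [1] a ⇒ {p1}
  [2] a ⇒ {p3}
  ✓ P
Executing aa from Q (initial set {q0}):
  [1] a ⇒ {q1}
  [2] a ⇒ ∅  — Q cannot continue

aa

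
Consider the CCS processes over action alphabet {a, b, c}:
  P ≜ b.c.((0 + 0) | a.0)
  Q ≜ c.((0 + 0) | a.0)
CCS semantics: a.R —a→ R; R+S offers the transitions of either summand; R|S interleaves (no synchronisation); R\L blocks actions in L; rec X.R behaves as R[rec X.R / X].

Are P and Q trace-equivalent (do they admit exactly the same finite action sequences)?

traces(P) ≠ traces(Q) — witness ⟨b⟩

Reachable graph of P (4 states):
  s0 = b.c.((0 + 0) | a.0) ⊢ --b--▸ s1
  s1 = c.((0 + 0) | a.0) ⊢ --c--▸ s2
  s2 = (0 + 0) | a.0 ⊢ --a--▸ s3
  s3 = (0 + 0) | 0 ⊢ deadlocked
Reachable graph of Q (3 states):
  t0 = c.((0 + 0) | a.0) ⊢ --c--▸ t1
  t1 = (0 + 0) | a.0 ⊢ --a--▸ t2
  t2 = (0 + 0) | 0 ⊢ deadlocked
Run σ = ⟨b⟩ on P: start {s0}
  after b @ step 1: {s1}
  — P admits the full trace.
Run σ = ⟨b⟩ on Q: start {t0}
  after b @ step 1: ∅ (Q stuck)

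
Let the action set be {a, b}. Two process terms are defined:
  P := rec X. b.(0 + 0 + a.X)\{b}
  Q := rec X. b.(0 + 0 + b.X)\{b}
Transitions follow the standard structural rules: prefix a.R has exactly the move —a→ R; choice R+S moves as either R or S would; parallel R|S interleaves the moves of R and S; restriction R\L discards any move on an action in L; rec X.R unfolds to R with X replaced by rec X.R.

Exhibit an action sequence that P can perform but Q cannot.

ba

LTS(P): 3 reachable states
  u0 = rec X. b.(0 + 0 + a.X)\{b} | —b→ u1
  u1 = (0 + 0 + a.(rec X. b.(0 + 0 + a.X)\{b}))\{b} | —a→ u2
  u2 = (rec X. b.(0 + 0 + a.X)\{b})\{b} | deadlocked
LTS(Q): 2 reachable states
  v0 = rec X. b.(0 + 0 + b.X)\{b} | —b→ v1
  v1 = (0 + 0 + b.(rec X. b.(0 + 0 + b.X)\{b}))\{b} | deadlocked
Run σ = ⟨ba⟩ on P: start {u0}
  step 1 (b): {u1}
  step 2 (a): {u2}
  ✓ P
Run σ = ⟨ba⟩ on Q: start {v0}
  step 1 (b): {v1}
  step 2 (a): ∅  — Q cannot continue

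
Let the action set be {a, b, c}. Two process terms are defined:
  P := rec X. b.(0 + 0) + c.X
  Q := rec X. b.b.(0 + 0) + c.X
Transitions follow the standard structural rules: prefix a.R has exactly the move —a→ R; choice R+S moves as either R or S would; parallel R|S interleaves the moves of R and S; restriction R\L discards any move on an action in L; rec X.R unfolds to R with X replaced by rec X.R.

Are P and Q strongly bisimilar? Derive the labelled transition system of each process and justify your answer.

NO

P's transition system — 2 states:
  s0 = rec X. b.(0 + 0) + c.X has moves ··b··> s1, ··c··> s0
  s1 = 0 + 0 has moves (no moves)
Q's transition system — 3 states:
  t0 = rec X. b.b.(0 + 0) + c.X has moves ··b··> t1, ··c··> t0
  t1 = b.(0 + 0) has moves ··b··> t2
  t2 = 0 + 0 has moves (no moves)
Partition-refinement fixed point:
  B0 = {s0}
  B1 = {s1, t2}
  B2 = {t0}
  B3 = {t1}
s0 ∈ B0, t0 ∈ B2 → different blocks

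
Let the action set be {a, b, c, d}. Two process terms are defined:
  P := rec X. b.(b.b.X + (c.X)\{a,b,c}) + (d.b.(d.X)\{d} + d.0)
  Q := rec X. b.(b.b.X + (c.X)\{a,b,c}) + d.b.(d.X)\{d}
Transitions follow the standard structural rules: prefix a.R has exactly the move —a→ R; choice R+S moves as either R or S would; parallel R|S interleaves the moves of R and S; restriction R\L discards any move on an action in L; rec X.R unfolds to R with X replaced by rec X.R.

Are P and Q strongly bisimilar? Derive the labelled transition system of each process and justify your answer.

Reachable graph of P (6 states):
  p0 = rec X. b.(b.b.X + (c.X)\{a,b,c}) + (d.b.(d.X)\{d} + d.0) has moves ··b··> p1, ··d··> p2, ··d··> p3
  p1 = b.b.(rec X. b.(b.b.X + (c.X)\{a,b,c}) + (d.b.(d.X)\{d} + d.0)) + (c.(rec X. b.(b.b.X + (c.X)\{a,b,c}) + (d.b.(d.X)\{d} + d.0)))\{a,b,c} has moves ··b··> p4
  p2 = 0 has moves deadlocked
  p3 = b.(d.(rec X. b.(b.b.X + (c.X)\{a,b,c}) + (d.b.(d.X)\{d} + d.0)))\{d} has moves ··b··> p5
  p4 = b.(rec X. b.(b.b.X + (c.X)\{a,b,c}) + (d.b.(d.X)\{d} + d.0)) has moves ··b··> p0
  p5 = (d.(rec X. b.(b.b.X + (c.X)\{a,b,c}) + (d.b.(d.X)\{d} + d.0)))\{d} has moves deadlocked
Reachable graph of Q (5 states):
  q0 = rec X. b.(b.b.X + (c.X)\{a,b,c}) + d.b.(d.X)\{d} has moves ··b··> q1, ··d··> q2
  q1 = b.b.(rec X. b.(b.b.X + (c.X)\{a,b,c}) + d.b.(d.X)\{d}) + (c.(rec X. b.(b.b.X + (c.X)\{a,b,c}) + d.b.(d.X)\{d}))\{a,b,c} has moves ··b··> q3
  q2 = b.(d.(rec X. b.(b.b.X + (c.X)\{a,b,c}) + d.b.(d.X)\{d}))\{d} has moves ··b··> q4
  q3 = b.(rec X. b.(b.b.X + (c.X)\{a,b,c}) + d.b.(d.X)\{d}) has moves ··b··> q0
  q4 = (d.(rec X. b.(b.b.X + (c.X)\{a,b,c}) + d.b.(d.X)\{d}))\{d} has moves deadlocked
Partition-refinement fixed point:
  B0 = {p0}
  B1 = {p3, q2}
  B2 = {p2, p5, q4}
  B3 = {p1}
  B4 = {p4}
  B5 = {q0}
  B6 = {q1}
  B7 = {q3}
p0 ∈ B0, q0 ∈ B5 → different blocks

P ≁ Q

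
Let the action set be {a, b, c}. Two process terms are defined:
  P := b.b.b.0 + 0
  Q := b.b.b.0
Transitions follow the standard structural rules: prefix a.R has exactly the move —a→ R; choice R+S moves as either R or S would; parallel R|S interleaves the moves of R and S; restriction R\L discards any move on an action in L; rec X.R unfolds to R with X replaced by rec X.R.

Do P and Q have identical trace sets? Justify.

trace-equivalent

P's transition system — 4 states:
  s0 = b.b.b.0 + 0 :: —b→ s1
  s1 = b.b.0 :: —b→ s2
  s2 = b.0 :: —b→ s3
  s3 = 0 :: (no moves)
Q's transition system — 4 states:
  t0 = b.b.b.0 :: —b→ t1
  t1 = b.b.0 :: —b→ t2
  t2 = b.0 :: —b→ t3
  t3 = 0 :: (no moves)
Coarsest stable partition (strong bisimilarity classes):
  B0 = {s0, t0}
  B1 = {s1, t1}
  B2 = {s2, t2}
  B3 = {s3, t3}
s0 ∈ B0, t0 ∈ B0 → same block
Bisimilar ⇒ trace-equivalent.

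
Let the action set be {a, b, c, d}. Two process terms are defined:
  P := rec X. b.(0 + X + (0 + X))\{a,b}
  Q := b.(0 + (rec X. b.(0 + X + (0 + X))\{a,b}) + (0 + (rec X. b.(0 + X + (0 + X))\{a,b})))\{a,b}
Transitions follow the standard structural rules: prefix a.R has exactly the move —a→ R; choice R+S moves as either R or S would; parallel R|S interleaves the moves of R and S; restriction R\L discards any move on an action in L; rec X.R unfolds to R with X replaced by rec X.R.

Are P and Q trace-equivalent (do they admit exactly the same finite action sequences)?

traces(P) = traces(Q)

P's transition system — 2 states:
  u0 = rec X. b.(0 + X + (0 + X))\{a,b} | --b--▸ u1
  u1 = (0 + (rec X. b.(0 + X + (0 + X))\{a,b}) + (0 + (rec X. b.(0 + X + (0 + X))\{a,b})))\{a,b} | ·
Q's transition system — 2 states:
  v0 = b.(0 + (rec X. b.(0 + X + (0 + X))\{a,b}) + (0 + (rec X. b.(0 + X + (0 + X))\{a,b})))\{a,b} | --b--▸ v1
  v1 = (0 + (rec X. b.(0 + X + (0 + X))\{a,b}) + (0 + (rec X. b.(0 + X + (0 + X))\{a,b})))\{a,b} | ·
Coarsest stable partition (strong bisimilarity classes):
  B0 = {u0, v0}
  B1 = {u1, v1}
u0 ∈ B0, v0 ∈ B0 → same block
Bisimilar ⇒ trace-equivalent.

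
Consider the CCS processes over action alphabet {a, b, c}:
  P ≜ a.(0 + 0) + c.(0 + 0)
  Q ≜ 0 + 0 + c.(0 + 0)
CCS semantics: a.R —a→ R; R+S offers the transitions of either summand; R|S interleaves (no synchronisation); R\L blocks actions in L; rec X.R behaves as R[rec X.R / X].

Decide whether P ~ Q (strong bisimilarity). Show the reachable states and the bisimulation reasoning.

LTS(P): 2 reachable states
  m0 = a.(0 + 0) + c.(0 + 0) has moves --a--▸ m1, --c--▸ m1
  m1 = 0 + 0 has moves (no moves)
LTS(Q): 2 reachable states
  n0 = 0 + 0 + c.(0 + 0) has moves --c--▸ n1
  n1 = 0 + 0 has moves (no moves)
Partition-refinement fixed point:
  B0 = {m0}
  B1 = {m1, n1}
  B2 = {n0}
m0 ∈ B0, n0 ∈ B2 → different blocks

P ≁ Q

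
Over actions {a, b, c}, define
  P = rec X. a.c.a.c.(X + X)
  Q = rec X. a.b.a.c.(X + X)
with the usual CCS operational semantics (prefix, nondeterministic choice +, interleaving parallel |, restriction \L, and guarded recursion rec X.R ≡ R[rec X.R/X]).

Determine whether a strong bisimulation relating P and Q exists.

LTS(P): 5 reachable states
  u0 = rec X. a.c.a.c.(X + X) ⊢ --a--▸ u1
  u1 = c.a.c.((rec X. a.c.a.c.(X + X)) + (rec X. a.c.a.c.(X + X))) ⊢ --c--▸ u2
  u2 = a.c.((rec X. a.c.a.c.(X + X)) + (rec X. a.c.a.c.(X + X))) ⊢ --a--▸ u3
  u3 = c.((rec X. a.c.a.c.(X + X)) + (rec X. a.c.a.c.(X + X))) ⊢ --c--▸ u4
  u4 = (rec X. a.c.a.c.(X + X)) + (rec X. a.c.a.c.(X + X)) ⊢ --a--▸ u1
LTS(Q): 5 reachable states
  v0 = rec X. a.b.a.c.(X + X) ⊢ --a--▸ v1
  v1 = b.a.c.((rec X. a.b.a.c.(X + X)) + (rec X. a.b.a.c.(X + X))) ⊢ --b--▸ v2
  v2 = a.c.((rec X. a.b.a.c.(X + X)) + (rec X. a.b.a.c.(X + X))) ⊢ --a--▸ v3
  v3 = c.((rec X. a.b.a.c.(X + X)) + (rec X. a.b.a.c.(X + X))) ⊢ --c--▸ v4
  v4 = (rec X. a.b.a.c.(X + X)) + (rec X. a.b.a.c.(X + X)) ⊢ --a--▸ v1
Coarsest stable partition (strong bisimilarity classes):
  B0 = {u0, u2, u4}
  B1 = {u1, u3}
  B2 = {v0, v4}
  B3 = {v1}
  B4 = {v2}
  B5 = {v3}
u0 ∈ B0, v0 ∈ B2 → different blocks

NO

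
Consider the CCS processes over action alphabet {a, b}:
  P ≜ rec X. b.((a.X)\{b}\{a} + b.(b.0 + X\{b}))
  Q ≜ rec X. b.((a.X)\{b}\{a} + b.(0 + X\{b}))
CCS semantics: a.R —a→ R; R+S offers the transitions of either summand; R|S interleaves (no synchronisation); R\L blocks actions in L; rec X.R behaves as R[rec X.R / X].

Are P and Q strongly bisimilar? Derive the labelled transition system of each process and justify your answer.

NO

Reachable graph of P (4 states):
  p0 = rec X. b.((a.X)\{b}\{a} + b.(b.0 + X\{b})) → -b-> p1
  p1 = (a.(rec X. b.((a.X)\{b}\{a} + b.(b.0 + X\{b}))))\{b}\{a} + b.(b.0 + (rec X. b.((a.X)\{b}\{a} + b.(b.0 + X\{b})))\{b}) → -b-> p2
  p2 = b.0 + (rec X. b.((a.X)\{b}\{a} + b.(b.0 + X\{b})))\{b} → -b-> p3
  p3 = 0 → (no moves)
Reachable graph of Q (3 states):
  q0 = rec X. b.((a.X)\{b}\{a} + b.(0 + X\{b})) → -b-> q1
  q1 = (a.(rec X. b.((a.X)\{b}\{a} + b.(0 + X\{b}))))\{b}\{a} + b.(0 + (rec X. b.((a.X)\{b}\{a} + b.(0 + X\{b})))\{b}) → -b-> q2
  q2 = 0 + (rec X. b.((a.X)\{b}\{a} + b.(0 + X\{b})))\{b} → (no moves)
Bisimilarity quotient blocks:
  B0 = {p0}
  B1 = {p1, q0}
  B2 = {p2, q1}
  B3 = {p3, q2}
p0 ∈ B0, q0 ∈ B1 → different blocks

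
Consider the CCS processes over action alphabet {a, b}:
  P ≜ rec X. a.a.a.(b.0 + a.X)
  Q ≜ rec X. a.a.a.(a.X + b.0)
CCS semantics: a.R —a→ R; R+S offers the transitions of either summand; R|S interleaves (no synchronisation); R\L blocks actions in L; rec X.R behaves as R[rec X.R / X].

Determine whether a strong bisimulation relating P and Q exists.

P ~ Q

Reachable graph of P (5 states):
  s0 = rec X. a.a.a.(b.0 + a.X) | =a=> s1
  s1 = a.a.(b.0 + a.(rec X. a.a.a.(b.0 + a.X))) | =a=> s2
  s2 = a.(b.0 + a.(rec X. a.a.a.(b.0 + a.X))) | =a=> s3
  s3 = b.0 + a.(rec X. a.a.a.(b.0 + a.X)) | =a=> s0, =b=> s4
  s4 = 0 | (no moves)
Reachable graph of Q (5 states):
  t0 = rec X. a.a.a.(a.X + b.0) | =a=> t1
  t1 = a.a.(a.(rec X. a.a.a.(a.X + b.0)) + b.0) | =a=> t2
  t2 = a.(a.(rec X. a.a.a.(a.X + b.0)) + b.0) | =a=> t3
  t3 = a.(rec X. a.a.a.(a.X + b.0)) + b.0 | =a=> t0, =b=> t4
  t4 = 0 | (no moves)
Partition-refinement fixed point:
  B0 = {s0, t0}
  B1 = {s1, t1}
  B2 = {s2, t2}
  B3 = {s3, t3}
  B4 = {s4, t4}
s0 ∈ B0, t0 ∈ B0 → same block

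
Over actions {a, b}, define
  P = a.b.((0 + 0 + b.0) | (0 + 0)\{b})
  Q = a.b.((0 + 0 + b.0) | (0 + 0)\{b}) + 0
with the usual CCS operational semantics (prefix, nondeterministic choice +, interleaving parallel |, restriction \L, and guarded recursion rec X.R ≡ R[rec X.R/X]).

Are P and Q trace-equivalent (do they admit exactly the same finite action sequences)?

LTS(P): 4 reachable states
  s0 = a.b.((0 + 0 + b.0) | (0 + 0)\{b}) → —a→ s1
  s1 = b.((0 + 0 + b.0) | (0 + 0)\{b}) → —b→ s2
  s2 = (0 + 0 + b.0) | (0 + 0)\{b} → —b→ s3
  s3 = 0 | (0 + 0)\{b} → deadlocked
LTS(Q): 4 reachable states
  t0 = a.b.((0 + 0 + b.0) | (0 + 0)\{b}) + 0 → —a→ t1
  t1 = b.((0 + 0 + b.0) | (0 + 0)\{b}) → —b→ t2
  t2 = (0 + 0 + b.0) | (0 + 0)\{b} → —b→ t3
  t3 = 0 | (0 + 0)\{b} → deadlocked
Bisimilarity quotient blocks:
  B0 = {s0, t0}
  B1 = {s1, t1}
  B2 = {s2, t2}
  B3 = {s3, t3}
s0 ∈ B0, t0 ∈ B0 → same block
Bisimilar ⇒ trace-equivalent.

traces(P) = traces(Q)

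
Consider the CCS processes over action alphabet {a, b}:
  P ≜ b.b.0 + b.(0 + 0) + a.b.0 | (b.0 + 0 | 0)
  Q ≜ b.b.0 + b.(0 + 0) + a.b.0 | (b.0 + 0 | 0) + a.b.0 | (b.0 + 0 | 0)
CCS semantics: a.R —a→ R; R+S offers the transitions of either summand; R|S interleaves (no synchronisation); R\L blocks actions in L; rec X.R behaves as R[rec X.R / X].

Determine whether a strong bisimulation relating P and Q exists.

bisimilar

P's transition system — 9 states:
  u0 = b.b.0 + b.(0 + 0) + a.b.0 | (b.0 + 0 | 0) :: --a--▸ u1, --b--▸ u2, --b--▸ u3, --b--▸ u4
  u1 = b.0 | (b.0 + 0 | 0) :: --b--▸ u5, --b--▸ u6
  u2 = 0 + 0 :: ∅
  u3 = a.b.0 | 0 :: --a--▸ u6
  u4 = b.0 :: --b--▸ u7
  u5 = 0 | (b.0 + 0 | 0) :: --b--▸ u8
  u6 = b.0 | 0 :: --b--▸ u8
  u7 = 0 :: ∅
  u8 = 0 | 0 :: ∅
Q's transition system — 9 states:
  v0 = b.b.0 + b.(0 + 0) + a.b.0 | (b.0 + 0 | 0) + a.b.0 | (b.0 + 0 | 0) :: --a--▸ v1, --b--▸ v2, --b--▸ v3, --b--▸ v4
  v1 = b.0 | (b.0 + 0 | 0) :: --b--▸ v5, --b--▸ v6
  v2 = 0 + 0 :: ∅
  v3 = a.b.0 | 0 :: --a--▸ v6
  v4 = b.0 :: --b--▸ v7
  v5 = 0 | (b.0 + 0 | 0) :: --b--▸ v8
  v6 = b.0 | 0 :: --b--▸ v8
  v7 = 0 :: ∅
  v8 = 0 | 0 :: ∅
Coarsest stable partition (strong bisimilarity classes):
  B0 = {u0, v0}
  B1 = {u2, u7, u8, v2, v7, v8}
  B2 = {u4, u5, u6, v4, v5, v6}
  B3 = {u1, v1}
  B4 = {u3, v3}
u0 ∈ B0, v0 ∈ B0 → same block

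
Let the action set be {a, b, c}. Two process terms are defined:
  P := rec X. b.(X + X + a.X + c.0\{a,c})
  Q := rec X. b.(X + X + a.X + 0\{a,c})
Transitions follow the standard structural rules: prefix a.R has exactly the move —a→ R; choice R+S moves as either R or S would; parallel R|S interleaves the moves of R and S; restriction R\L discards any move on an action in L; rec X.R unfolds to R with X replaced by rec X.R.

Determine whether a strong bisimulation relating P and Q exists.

P ≁ Q

LTS(P): 3 reachable states
  m0 = rec X. b.(X + X + a.X + c.0\{a,c}) | —b→ m1
  m1 = (rec X. b.(X + X + a.X + c.0\{a,c})) + (rec X. b.(X + X + a.X + c.0\{a,c})) + a.(rec X. b.(X + X + a.X + c.0\{a,c})) + c.0\{a,c} | —a→ m0, —b→ m1, —c→ m2
  m2 = 0\{a,c} | stopped
LTS(Q): 2 reachable states
  n0 = rec X. b.(X + X + a.X + 0\{a,c}) | —b→ n1
  n1 = (rec X. b.(X + X + a.X + 0\{a,c})) + (rec X. b.(X + X + a.X + 0\{a,c})) + a.(rec X. b.(X + X + a.X + 0\{a,c})) + 0\{a,c} | —a→ n0, —b→ n1
Partition-refinement fixed point:
  B0 = {m0}
  B1 = {m1}
  B2 = {m2}
  B3 = {n0}
  B4 = {n1}
m0 ∈ B0, n0 ∈ B3 → different blocks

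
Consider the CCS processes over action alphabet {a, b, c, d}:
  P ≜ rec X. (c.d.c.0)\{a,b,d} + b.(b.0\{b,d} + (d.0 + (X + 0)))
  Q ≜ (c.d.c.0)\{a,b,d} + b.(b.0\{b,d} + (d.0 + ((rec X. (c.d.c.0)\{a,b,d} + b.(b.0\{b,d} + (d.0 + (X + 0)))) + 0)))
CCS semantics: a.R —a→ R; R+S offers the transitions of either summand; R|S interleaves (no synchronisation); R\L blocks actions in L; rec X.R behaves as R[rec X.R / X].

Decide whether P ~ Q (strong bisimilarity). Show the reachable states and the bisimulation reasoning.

P's transition system — 5 states:
  p0 = rec X. (c.d.c.0)\{a,b,d} + b.(b.0\{b,d} + (d.0 + (X + 0))) | -b-> p1, -c-> p2
  p1 = b.0\{b,d} + (d.0 + ((rec X. (c.d.c.0)\{a,b,d} + b.(b.0\{b,d} + (d.0 + (X + 0)))) + 0)) | -b-> p1, -b-> p3, -c-> p2, -d-> p4
  p2 = (d.c.0)\{a,b,d} | (no moves)
  p3 = 0\{b,d} | (no moves)
  p4 = 0 | (no moves)
Q's transition system — 5 states:
  q0 = (c.d.c.0)\{a,b,d} + b.(b.0\{b,d} + (d.0 + ((rec X. (c.d.c.0)\{a,b,d} + b.(b.0\{b,d} + (d.0 + (X + 0)))) + 0))) | -b-> q1, -c-> q2
  q1 = b.0\{b,d} + (d.0 + ((rec X. (c.d.c.0)\{a,b,d} + b.(b.0\{b,d} + (d.0 + (X + 0)))) + 0)) | -b-> q1, -b-> q3, -c-> q2, -d-> q4
  q2 = (d.c.0)\{a,b,d} | (no moves)
  q3 = 0\{b,d} | (no moves)
  q4 = 0 | (no moves)
Partition-refinement fixed point:
  B0 = {p0, q0}
  B1 = {p2, p3, p4, q2, q3, q4}
  B2 = {p1, q1}
p0 ∈ B0, q0 ∈ B0 → same block

YES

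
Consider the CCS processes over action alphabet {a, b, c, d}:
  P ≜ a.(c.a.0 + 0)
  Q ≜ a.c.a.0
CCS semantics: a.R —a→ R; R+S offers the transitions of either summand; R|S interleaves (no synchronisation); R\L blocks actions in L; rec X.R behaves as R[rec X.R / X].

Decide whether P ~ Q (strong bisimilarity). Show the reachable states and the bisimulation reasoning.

P ~ Q

Reachable graph of P (4 states):
  u0 = a.(c.a.0 + 0) ⊢ -a-> u1
  u1 = c.a.0 + 0 ⊢ -c-> u2
  u2 = a.0 ⊢ -a-> u3
  u3 = 0 ⊢ ·
Reachable graph of Q (4 states):
  v0 = a.c.a.0 ⊢ -a-> v1
  v1 = c.a.0 ⊢ -c-> v2
  v2 = a.0 ⊢ -a-> v3
  v3 = 0 ⊢ ·
Coarsest stable partition (strong bisimilarity classes):
  B0 = {u0, v0}
  B1 = {u1, v1}
  B2 = {u2, v2}
  B3 = {u3, v3}
u0 ∈ B0, v0 ∈ B0 → same block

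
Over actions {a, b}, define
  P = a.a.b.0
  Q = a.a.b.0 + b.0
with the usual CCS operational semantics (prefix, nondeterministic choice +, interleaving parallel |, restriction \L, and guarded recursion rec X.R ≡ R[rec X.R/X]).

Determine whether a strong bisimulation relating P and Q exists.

P's transition system — 4 states:
  u0 = a.a.b.0 | --a--▸ u1
  u1 = a.b.0 | --a--▸ u2
  u2 = b.0 | --b--▸ u3
  u3 = 0 | ·
Q's transition system — 4 states:
  v0 = a.a.b.0 + b.0 | --a--▸ v1, --b--▸ v2
  v1 = a.b.0 | --a--▸ v3
  v2 = 0 | ·
  v3 = b.0 | --b--▸ v2
Coarsest stable partition (strong bisimilarity classes):
  B0 = {u0}
  B1 = {u1, v1}
  B2 = {u2, v3}
  B3 = {u3, v2}
  B4 = {v0}
u0 ∈ B0, v0 ∈ B4 → different blocks

P ≁ Q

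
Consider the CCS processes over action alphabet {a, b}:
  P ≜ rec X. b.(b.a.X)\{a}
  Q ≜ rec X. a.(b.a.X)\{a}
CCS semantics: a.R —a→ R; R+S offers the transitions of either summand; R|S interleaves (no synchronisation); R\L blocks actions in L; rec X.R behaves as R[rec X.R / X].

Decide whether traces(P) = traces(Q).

LTS(P): 3 reachable states
  p0 = rec X. b.(b.a.X)\{a} → ··b··> p1
  p1 = (b.a.(rec X. b.(b.a.X)\{a}))\{a} → ··b··> p2
  p2 = (a.(rec X. b.(b.a.X)\{a}))\{a} → ∅
LTS(Q): 3 reachable states
  q0 = rec X. a.(b.a.X)\{a} → ··a··> q1
  q1 = (b.a.(rec X. a.(b.a.X)\{a}))\{a} → ··b··> q2
  q2 = (a.(rec X. a.(b.a.X)\{a}))\{a} → ∅
Run σ = ⟨b⟩ on P: start {p0}
  [1] b ⇒ {p1}
  ✓ P
Run σ = ⟨b⟩ on Q: start {q0}
  [1] b ⇒ no successor for Q

traces(P) ≠ traces(Q) — witness ⟨b⟩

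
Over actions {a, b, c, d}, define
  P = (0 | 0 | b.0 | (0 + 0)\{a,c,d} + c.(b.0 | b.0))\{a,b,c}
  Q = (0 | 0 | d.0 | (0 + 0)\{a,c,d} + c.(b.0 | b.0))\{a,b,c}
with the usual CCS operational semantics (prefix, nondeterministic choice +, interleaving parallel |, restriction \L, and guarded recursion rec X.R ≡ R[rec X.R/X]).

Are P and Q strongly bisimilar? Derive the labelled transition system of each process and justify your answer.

P ≁ Q

P's transition system — 1 states:
  s0 = (0 | 0 | b.0 | (0 + 0)\{a,c,d} + c.(b.0 | b.0))\{a,b,c} has moves ·
Q's transition system — 2 states:
  t0 = (0 | 0 | d.0 | (0 + 0)\{a,c,d} + c.(b.0 | b.0))\{a,b,c} has moves —d→ t1
  t1 = (0 | 0 | 0 | (0 + 0)\{a,c,d})\{a,b,c} has moves ·
Bisimilarity quotient blocks:
  B0 = {s0, t1}
  B1 = {t0}
s0 ∈ B0, t0 ∈ B1 → different blocks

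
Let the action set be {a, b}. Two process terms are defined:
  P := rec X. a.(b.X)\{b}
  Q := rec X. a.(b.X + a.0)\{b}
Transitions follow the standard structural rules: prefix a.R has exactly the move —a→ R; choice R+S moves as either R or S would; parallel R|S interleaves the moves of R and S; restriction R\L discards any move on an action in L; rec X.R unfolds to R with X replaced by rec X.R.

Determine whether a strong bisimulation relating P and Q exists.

P's transition system — 2 states:
  m0 = rec X. a.(b.X)\{b} :: ··a··> m1
  m1 = (b.(rec X. a.(b.X)\{b}))\{b} :: stopped
Q's transition system — 3 states:
  n0 = rec X. a.(b.X + a.0)\{b} :: ··a··> n1
  n1 = (b.(rec X. a.(b.X + a.0)\{b}) + a.0)\{b} :: ··a··> n2
  n2 = 0\{b} :: stopped
Bisimilarity quotient blocks:
  B0 = {m0, n1}
  B1 = {m1, n2}
  B2 = {n0}
m0 ∈ B0, n0 ∈ B2 → different blocks

not bisimilar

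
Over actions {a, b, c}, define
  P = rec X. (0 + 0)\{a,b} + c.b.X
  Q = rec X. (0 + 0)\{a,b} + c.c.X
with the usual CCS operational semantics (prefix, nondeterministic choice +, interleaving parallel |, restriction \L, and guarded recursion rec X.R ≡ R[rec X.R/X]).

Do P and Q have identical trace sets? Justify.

P's transition system — 2 states:
  u0 = rec X. (0 + 0)\{a,b} + c.b.X ⊢ -c-> u1
  u1 = b.(rec X. (0 + 0)\{a,b} + c.b.X) ⊢ -b-> u0
Q's transition system — 2 states:
  v0 = rec X. (0 + 0)\{a,b} + c.c.X ⊢ -c-> v1
  v1 = c.(rec X. (0 + 0)\{a,b} + c.c.X) ⊢ -c-> v0
Trace ⟨cb⟩ through P, begin at {u0}:
  step 1 (c): {u1}
  step 2 (b): {u0}
  ✓ P
Trace ⟨cb⟩ through Q, begin at {v0}:
  step 1 (c): {v1}
  step 2 (b): no successor for Q

trace-distinct — witness ⟨cb⟩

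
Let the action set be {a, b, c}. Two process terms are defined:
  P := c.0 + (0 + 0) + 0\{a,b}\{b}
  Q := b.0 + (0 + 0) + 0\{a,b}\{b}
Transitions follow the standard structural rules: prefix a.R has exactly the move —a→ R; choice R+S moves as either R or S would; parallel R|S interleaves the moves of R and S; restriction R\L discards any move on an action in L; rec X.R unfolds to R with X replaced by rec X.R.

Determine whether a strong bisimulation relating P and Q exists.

not bisimilar

Reachable graph of P (2 states):
  u0 = c.0 + (0 + 0) + 0\{a,b}\{b} ⊢ =c=> u1
  u1 = 0 ⊢ ∅
Reachable graph of Q (2 states):
  v0 = b.0 + (0 + 0) + 0\{a,b}\{b} ⊢ =b=> v1
  v1 = 0 ⊢ ∅
Bisimilarity quotient blocks:
  B0 = {u0}
  B1 = {u1, v1}
  B2 = {v0}
u0 ∈ B0, v0 ∈ B2 → different blocks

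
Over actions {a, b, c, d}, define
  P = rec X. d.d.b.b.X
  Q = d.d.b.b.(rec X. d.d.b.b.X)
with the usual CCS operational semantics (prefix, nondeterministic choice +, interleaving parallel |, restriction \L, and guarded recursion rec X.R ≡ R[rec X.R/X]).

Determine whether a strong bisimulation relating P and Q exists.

LTS(P): 4 reachable states
  s0 = rec X. d.d.b.b.X | =d=> s1
  s1 = d.b.b.(rec X. d.d.b.b.X) | =d=> s2
  s2 = b.b.(rec X. d.d.b.b.X) | =b=> s3
  s3 = b.(rec X. d.d.b.b.X) | =b=> s0
LTS(Q): 5 reachable states
  t0 = d.d.b.b.(rec X. d.d.b.b.X) | =d=> t1
  t1 = d.b.b.(rec X. d.d.b.b.X) | =d=> t2
  t2 = b.b.(rec X. d.d.b.b.X) | =b=> t3
  t3 = b.(rec X. d.d.b.b.X) | =b=> t4
  t4 = rec X. d.d.b.b.X | =d=> t1
Partition-refinement fixed point:
  B0 = {s0, t0, t4}
  B1 = {s1, t1}
  B2 = {s2, t2}
  B3 = {s3, t3}
s0 ∈ B0, t0 ∈ B0 → same block

bisimilar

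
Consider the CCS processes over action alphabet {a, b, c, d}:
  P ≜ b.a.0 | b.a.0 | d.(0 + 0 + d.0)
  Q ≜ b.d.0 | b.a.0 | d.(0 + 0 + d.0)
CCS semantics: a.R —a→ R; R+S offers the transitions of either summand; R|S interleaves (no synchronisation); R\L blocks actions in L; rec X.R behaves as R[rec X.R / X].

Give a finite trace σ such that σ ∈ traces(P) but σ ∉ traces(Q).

P's transition system — 27 states:
  m0 = b.a.0 | b.a.0 | d.(0 + 0 + d.0) | -b-> m1, -b-> m2, -d-> m3
  m1 = a.0 | b.a.0 | d.(0 + 0 + d.0) | -a-> m4, -b-> m5, -d-> m6
  m2 = b.a.0 | a.0 | d.(0 + 0 + d.0) | -a-> m7, -b-> m5, -d-> m8
  m3 = b.a.0 | b.a.0 | (0 + 0 + d.0) | -b-> m6, -b-> m8, -d-> m9
  m4 = 0 | b.a.0 | d.(0 + 0 + d.0) | -b-> m10, -d-> m11
  m5 = a.0 | a.0 | d.(0 + 0 + d.0) | -a-> m10, -a-> m12, -d-> m13
  m6 = a.0 | b.a.0 | (0 + 0 + d.0) | -a-> m11, -b-> m13, -d-> m14
  m7 = b.a.0 | 0 | d.(0 + 0 + d.0) | -b-> m12, -d-> m15
  m8 = b.a.0 | a.0 | (0 + 0 + d.0) | -a-> m15, -b-> m13, -d-> m16
  m9 = b.a.0 | b.a.0 | 0 | -b-> m14, -b-> m16
  m10 = 0 | a.0 | d.(0 + 0 + d.0) | -a-> m17, -d-> m18
  m11 = 0 | b.a.0 | (0 + 0 + d.0) | -b-> m18, -d-> m19
  m12 = a.0 | 0 | d.(0 + 0 + d.0) | -a-> m17, -d-> m20
  m13 = a.0 | a.0 | (0 + 0 + d.0) | -a-> m18, -a-> m20, -d-> m21
  m14 = a.0 | b.a.0 | 0 | -a-> m19, -b-> m21
  m15 = b.a.0 | 0 | (0 + 0 + d.0) | -b-> m20, -d-> m22
  m16 = b.a.0 | a.0 | 0 | -a-> m22, -b-> m21
  m17 = 0 | 0 | d.(0 + 0 + d.0) | -d-> m23
  m18 = 0 | a.0 | (0 + 0 + d.0) | -a-> m23, -d-> m24
  m19 = 0 | b.a.0 | 0 | -b-> m24
  m20 = a.0 | 0 | (0 + 0 + d.0) | -a-> m23, -d-> m25
  m21 = a.0 | a.0 | 0 | -a-> m24, -a-> m25
  m22 = b.a.0 | 0 | 0 | -b-> m25
  m23 = 0 | 0 | (0 + 0 + d.0) | -d-> m26
  m24 = 0 | a.0 | 0 | -a-> m26
  m25 = a.0 | 0 | 0 | -a-> m26
  m26 = 0 | 0 | 0 | ∅
Q's transition system — 27 states:
  n0 = b.d.0 | b.a.0 | d.(0 + 0 + d.0) | -b-> n1, -b-> n2, -d-> n3
  n1 = b.d.0 | a.0 | d.(0 + 0 + d.0) | -a-> n4, -b-> n5, -d-> n6
  n2 = d.0 | b.a.0 | d.(0 + 0 + d.0) | -b-> n5, -d-> n7, -d-> n8
  n3 = b.d.0 | b.a.0 | (0 + 0 + d.0) | -b-> n6, -b-> n8, -d-> n9
  n4 = b.d.0 | 0 | d.(0 + 0 + d.0) | -b-> n10, -d-> n11
  n5 = d.0 | a.0 | d.(0 + 0 + d.0) | -a-> n10, -d-> n12, -d-> n13
  n6 = b.d.0 | a.0 | (0 + 0 + d.0) | -a-> n11, -b-> n13, -d-> n14
  n7 = 0 | b.a.0 | d.(0 + 0 + d.0) | -b-> n12, -d-> n15
  n8 = d.0 | b.a.0 | (0 + 0 + d.0) | -b-> n13, -d-> n15, -d-> n16
  n9 = b.d.0 | b.a.0 | 0 | -b-> n14, -b-> n16
  n10 = d.0 | 0 | d.(0 + 0 + d.0) | -d-> n17, -d-> n18
  n11 = b.d.0 | 0 | (0 + 0 + d.0) | -b-> n18, -d-> n19
  n12 = 0 | a.0 | d.(0 + 0 + d.0) | -a-> n17, -d-> n20
  n13 = d.0 | a.0 | (0 + 0 + d.0) | -a-> n18, -d-> n20, -d-> n21
  n14 = b.d.0 | a.0 | 0 | -a-> n19, -b-> n21
  n15 = 0 | b.a.0 | (0 + 0 + d.0) | -b-> n20, -d-> n22
  n16 = d.0 | b.a.0 | 0 | -b-> n21, -d-> n22
  n17 = 0 | 0 | d.(0 + 0 + d.0) | -d-> n23
  n18 = d.0 | 0 | (0 + 0 + d.0) | -d-> n23, -d-> n24
  n19 = b.d.0 | 0 | 0 | -b-> n24
  n20 = 0 | a.0 | (0 + 0 + d.0) | -a-> n23, -d-> n25
  n21 = d.0 | a.0 | 0 | -a-> n24, -d-> n25
  n22 = 0 | b.a.0 | 0 | -b-> n25
  n23 = 0 | 0 | (0 + 0 + d.0) | -d-> n26
  n24 = d.0 | 0 | 0 | -d-> n26
  n25 = 0 | a.0 | 0 | -a-> n26
  n26 = 0 | 0 | 0 | ∅
Trace ⟨baba⟩ through P, begin at {m0}:
  step 1 (b): {m1, m2}
  step 2 (a): {m4, m7}
  step 3 (b): {m10, m12}
  step 4 (a): {m17}
  ✓ P
Trace ⟨baba⟩ through Q, begin at {n0}:
  step 1 (b): {n1, n2}
  step 2 (a): {n4}
  step 3 (b): {n10}
  step 4 (a): ∅  — Q cannot continue

baba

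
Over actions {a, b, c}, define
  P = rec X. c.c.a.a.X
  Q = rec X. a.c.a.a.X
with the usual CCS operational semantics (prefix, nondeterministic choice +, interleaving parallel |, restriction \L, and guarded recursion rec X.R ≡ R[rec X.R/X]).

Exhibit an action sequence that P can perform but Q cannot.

P's transition system — 4 states:
  s0 = rec X. c.c.a.a.X → --c--▸ s1
  s1 = c.a.a.(rec X. c.c.a.a.X) → --c--▸ s2
  s2 = a.a.(rec X. c.c.a.a.X) → --a--▸ s3
  s3 = a.(rec X. c.c.a.a.X) → --a--▸ s0
Q's transition system — 4 states:
  t0 = rec X. a.c.a.a.X → --a--▸ t1
  t1 = c.a.a.(rec X. a.c.a.a.X) → --c--▸ t2
  t2 = a.a.(rec X. a.c.a.a.X) → --a--▸ t3
  t3 = a.(rec X. a.c.a.a.X) → --a--▸ t0
Executing c from P (initial set {s0}):
  step 1 (c): {s1}
  — P admits the full trace.
Executing c from Q (initial set {t0}):
  step 1 (c): no successor for Q

c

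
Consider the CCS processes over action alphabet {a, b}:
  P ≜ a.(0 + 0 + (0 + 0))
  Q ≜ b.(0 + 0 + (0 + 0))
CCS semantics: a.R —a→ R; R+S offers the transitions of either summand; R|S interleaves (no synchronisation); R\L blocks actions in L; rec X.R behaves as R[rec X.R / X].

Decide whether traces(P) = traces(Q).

P's transition system — 2 states:
  p0 = a.(0 + 0 + (0 + 0)) has moves ··a··> p1
  p1 = 0 + 0 + (0 + 0) has moves deadlocked
Q's transition system — 2 states:
  q0 = b.(0 + 0 + (0 + 0)) has moves ··b··> q1
  q1 = 0 + 0 + (0 + 0) has moves deadlocked
Executing a from P (initial set {p0}):
  step 1 (a): {p1}
  ✓ P
Executing a from Q (initial set {q0}):
  step 1 (a): ∅  — Q cannot continue

NO — witness ⟨a⟩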